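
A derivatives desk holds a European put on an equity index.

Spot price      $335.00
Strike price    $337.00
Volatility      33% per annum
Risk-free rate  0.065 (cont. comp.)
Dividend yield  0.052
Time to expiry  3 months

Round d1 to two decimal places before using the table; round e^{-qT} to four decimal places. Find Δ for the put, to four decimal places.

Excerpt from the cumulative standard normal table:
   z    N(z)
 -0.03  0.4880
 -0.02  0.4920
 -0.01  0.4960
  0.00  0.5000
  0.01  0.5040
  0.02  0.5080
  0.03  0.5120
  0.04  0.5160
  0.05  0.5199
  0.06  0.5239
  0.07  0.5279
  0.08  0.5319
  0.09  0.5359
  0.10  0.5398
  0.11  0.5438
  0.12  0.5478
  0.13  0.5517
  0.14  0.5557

-0.4660

T = 0.25;  σ√T = 0.1650
d₁ = [ln(335/337) + (0.065 − 0.052 + ½·0.33²)·0.25] / (σ√T) = (-0.0060 + 0.0169) / 0.1650 = 0.0661 which rounds to 0.07
N(d₁) = N(0.07) = 0.5279
Δ_put = e^(−qT)·(N(d₁) − 1) = 0.9871·(0.5279 − 1) = -0.4660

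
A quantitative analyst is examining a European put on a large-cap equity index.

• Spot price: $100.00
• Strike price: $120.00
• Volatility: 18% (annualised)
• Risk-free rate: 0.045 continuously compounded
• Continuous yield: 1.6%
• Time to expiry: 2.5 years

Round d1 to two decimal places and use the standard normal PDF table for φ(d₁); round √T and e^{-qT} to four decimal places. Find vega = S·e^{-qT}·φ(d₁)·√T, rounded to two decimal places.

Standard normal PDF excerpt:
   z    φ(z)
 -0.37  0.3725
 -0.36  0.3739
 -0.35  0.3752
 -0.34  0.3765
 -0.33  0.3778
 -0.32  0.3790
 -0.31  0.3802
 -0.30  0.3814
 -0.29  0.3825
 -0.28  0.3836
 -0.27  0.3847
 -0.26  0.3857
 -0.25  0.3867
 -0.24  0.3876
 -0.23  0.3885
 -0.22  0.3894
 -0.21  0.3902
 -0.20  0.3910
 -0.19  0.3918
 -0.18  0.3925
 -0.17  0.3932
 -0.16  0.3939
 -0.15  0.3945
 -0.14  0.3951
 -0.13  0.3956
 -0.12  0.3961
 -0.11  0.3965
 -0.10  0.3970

58.88

σ√T = 0.18·√2.5 = 0.2846
d₁ = [ln(100/120) + (0.045 − 0.016 + 0.18²/2)·2.5] / 0.2846 = [-0.1823 + 0.1130] / 0.2846 = -0.2436 ≈ -0.24
√T = √2.5 = 1.5811
φ(d₁) = φ(-0.24) = 0.3876
e^(−qT) = e^(−0.016·2.5) = 0.9608
vega = S·e^(−qT)·φ(d₁)·√T = 100·0.9608·0.3876·1.5811 = 58.8811
(The call has the same vega.)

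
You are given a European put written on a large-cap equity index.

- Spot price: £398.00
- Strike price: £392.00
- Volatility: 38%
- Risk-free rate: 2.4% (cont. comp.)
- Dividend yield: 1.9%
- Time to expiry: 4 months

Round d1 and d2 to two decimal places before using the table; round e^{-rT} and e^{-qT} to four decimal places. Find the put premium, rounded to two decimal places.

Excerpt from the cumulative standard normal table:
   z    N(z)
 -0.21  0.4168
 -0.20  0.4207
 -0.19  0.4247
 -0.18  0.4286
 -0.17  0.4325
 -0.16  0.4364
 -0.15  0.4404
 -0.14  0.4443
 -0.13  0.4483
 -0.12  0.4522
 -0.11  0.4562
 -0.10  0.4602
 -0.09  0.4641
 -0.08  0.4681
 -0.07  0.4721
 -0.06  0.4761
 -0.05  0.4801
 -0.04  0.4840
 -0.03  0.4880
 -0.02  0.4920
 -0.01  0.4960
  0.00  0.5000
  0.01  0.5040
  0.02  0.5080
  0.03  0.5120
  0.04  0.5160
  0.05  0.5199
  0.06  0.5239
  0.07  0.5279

£31.13

T = 0.3333;  σ√T = 0.2194
d₁ = [ln(398/392) + (0.024 − 0.019 + ½·0.38²)·0.3333] / (σ√T) = (0.0152 + 0.0257) / 0.2194 = 0.1865 → 0.19
d₂ = 0.1865 − 0.2194 = -0.0329 → -0.03
e^(−qT) = e^(−0.019·0.3333) = 0.9937;  e^(−rT) = e^(−0.024·0.3333) = 0.9920
N(−d₂) = N(0.03) = 0.5120;  N(−d₁) = N(-0.19) = 0.4247
P = 392·0.9920·0.5120 − 398·0.9937·0.4247 = 199.0984 − 167.9657 = 31.1327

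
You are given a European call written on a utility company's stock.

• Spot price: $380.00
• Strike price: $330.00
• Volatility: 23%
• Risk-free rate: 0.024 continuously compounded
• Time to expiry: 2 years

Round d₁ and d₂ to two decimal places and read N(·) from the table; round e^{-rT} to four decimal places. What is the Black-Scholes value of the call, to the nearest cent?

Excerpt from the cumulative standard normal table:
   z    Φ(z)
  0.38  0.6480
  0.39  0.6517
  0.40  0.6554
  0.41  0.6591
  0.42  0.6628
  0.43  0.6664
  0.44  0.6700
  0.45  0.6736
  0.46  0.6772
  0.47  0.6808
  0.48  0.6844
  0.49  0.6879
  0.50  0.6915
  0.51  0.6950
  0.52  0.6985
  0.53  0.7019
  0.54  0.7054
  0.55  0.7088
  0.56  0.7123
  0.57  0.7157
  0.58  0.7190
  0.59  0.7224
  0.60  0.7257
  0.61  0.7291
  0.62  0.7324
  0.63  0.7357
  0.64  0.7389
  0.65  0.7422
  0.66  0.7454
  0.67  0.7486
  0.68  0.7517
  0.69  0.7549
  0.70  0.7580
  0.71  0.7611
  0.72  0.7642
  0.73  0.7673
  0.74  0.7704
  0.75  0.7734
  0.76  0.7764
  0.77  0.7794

σ√T = 0.23·√2 = 0.3253
d₁ = [ln(380/330) + (0.024 + ½·0.23²)·2] / (σ√T) = (0.1411 + 0.1009) / 0.3253 = 0.7439 ≈ 0.74
d₂ = 0.7439 − 0.3253 = 0.4187 ≈ 0.42
e^(−rT) = e^(−0.024·2) = 0.9531
N(d₁) = N(0.74) = 0.7704;  N(d₂) = N(0.42) = 0.6628
C = 380·0.7704 − 330·0.9531·0.6628 = 292.7520 − 208.4658 = 84.2862

$84.29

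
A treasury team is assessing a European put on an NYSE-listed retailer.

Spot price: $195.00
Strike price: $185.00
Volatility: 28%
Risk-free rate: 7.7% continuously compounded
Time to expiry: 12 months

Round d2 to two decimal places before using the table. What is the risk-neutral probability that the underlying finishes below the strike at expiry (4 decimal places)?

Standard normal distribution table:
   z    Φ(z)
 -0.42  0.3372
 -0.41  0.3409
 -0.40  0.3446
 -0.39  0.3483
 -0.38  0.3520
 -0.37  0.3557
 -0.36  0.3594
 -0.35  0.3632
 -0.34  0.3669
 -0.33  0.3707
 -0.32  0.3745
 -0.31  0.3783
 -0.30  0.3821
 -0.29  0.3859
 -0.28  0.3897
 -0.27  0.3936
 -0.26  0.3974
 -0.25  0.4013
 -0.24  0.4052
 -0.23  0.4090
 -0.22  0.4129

0.3745

σ√T = 0.28·√1 = 0.2800
d₁ = [ln(195/185) + (0.077 + 0.28²/2)·1] / 0.2800 = [0.0526 + 0.1162] / 0.2800 = 0.6030 ≈ 0.60
d₂ = d₁ − σ√T = 0.6030 − 0.2800 = 0.3230 ≈ 0.32
Pr(exercise) under Q = N(−d₂) = N(-0.32) = 0.3745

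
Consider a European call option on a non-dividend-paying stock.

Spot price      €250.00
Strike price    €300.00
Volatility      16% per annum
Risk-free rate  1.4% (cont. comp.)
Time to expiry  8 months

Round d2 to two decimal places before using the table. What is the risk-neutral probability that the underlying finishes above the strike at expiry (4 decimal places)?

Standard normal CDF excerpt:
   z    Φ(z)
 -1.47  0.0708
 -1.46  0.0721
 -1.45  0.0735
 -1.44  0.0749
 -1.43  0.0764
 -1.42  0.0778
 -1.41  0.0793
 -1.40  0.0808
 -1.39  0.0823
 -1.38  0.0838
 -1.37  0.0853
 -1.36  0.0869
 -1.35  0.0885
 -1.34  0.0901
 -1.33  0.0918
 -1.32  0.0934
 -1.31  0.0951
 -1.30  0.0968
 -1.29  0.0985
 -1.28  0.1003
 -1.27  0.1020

0.0823

σ√T = 0.16·√0.6667 = 0.1306
d₁ = [ln(250/300) + (0.014 + ½·0.16²)·0.6667] / (σ√T) = (-0.1823 + 0.0179) / 0.1306 = -1.2588 ≈ -1.26
d₂ = -1.2588 − 0.1306 = -1.3895 ≈ -1.39
Risk-neutral Pr[S_T > K] = N(d₂) = N(-1.39) = 0.0823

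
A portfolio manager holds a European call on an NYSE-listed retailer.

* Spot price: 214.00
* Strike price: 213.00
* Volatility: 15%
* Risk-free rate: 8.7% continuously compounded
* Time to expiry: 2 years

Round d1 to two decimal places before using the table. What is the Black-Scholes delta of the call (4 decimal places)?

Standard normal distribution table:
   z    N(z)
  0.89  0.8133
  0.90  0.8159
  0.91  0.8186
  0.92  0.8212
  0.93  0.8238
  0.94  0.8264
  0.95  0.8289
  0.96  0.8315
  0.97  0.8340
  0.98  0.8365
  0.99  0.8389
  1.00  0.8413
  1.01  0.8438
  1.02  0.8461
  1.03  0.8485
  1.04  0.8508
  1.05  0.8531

σ√T = 0.15·√2 = 0.2121
d₁ = [ln(214/213) + (0.087 + ½·0.15²)·2] / (σ√T) = (0.0047 + 0.1965) / 0.2121 = 0.9484 → 0.95
N(d₁) = N(0.95) = 0.8289
Δ_call = N(d₁) = 0.8289

0.8289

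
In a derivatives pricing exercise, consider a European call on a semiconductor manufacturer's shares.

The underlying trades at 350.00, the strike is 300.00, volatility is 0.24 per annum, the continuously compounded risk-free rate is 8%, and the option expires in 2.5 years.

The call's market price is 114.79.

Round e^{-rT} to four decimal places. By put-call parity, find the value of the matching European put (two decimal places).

exp(−rT) = exp(−0.08·2.5) = 0.8187
Put-call parity: C − P = S − K·e^(−rT) = 350 − 300·0.8187 = 350 − 245.6100 = 104.3900
P = C − (C − P) = 114.79 − (104.3900) = 10.4000

10.40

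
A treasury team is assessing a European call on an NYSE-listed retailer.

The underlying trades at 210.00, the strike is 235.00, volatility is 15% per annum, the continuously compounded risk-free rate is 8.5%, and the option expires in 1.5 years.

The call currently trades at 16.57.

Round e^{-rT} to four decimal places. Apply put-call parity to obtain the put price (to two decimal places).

exp(−rT) = exp(−0.085·1.5) = 0.8803
Put-call parity: C − P = S − K·e^(−rT) = 210 − 235·0.8803 = 210 − 206.8705 = 3.1295
P = C − (C − P) = 16.57 − (3.1295) = 13.4405

13.44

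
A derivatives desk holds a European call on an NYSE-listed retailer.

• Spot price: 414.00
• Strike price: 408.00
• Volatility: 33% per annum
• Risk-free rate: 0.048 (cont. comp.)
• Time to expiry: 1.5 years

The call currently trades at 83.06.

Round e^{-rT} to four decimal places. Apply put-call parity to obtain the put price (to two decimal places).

exp(−rT) = exp(−0.048·1.5) = 0.9305
Put-call parity: C − P = S − K·e^(−rT) = 414 − 408·0.9305 = 414 − 379.6440 = 34.3560
P = C − (C − P) = 83.06 − (34.3560) = 48.7040

48.70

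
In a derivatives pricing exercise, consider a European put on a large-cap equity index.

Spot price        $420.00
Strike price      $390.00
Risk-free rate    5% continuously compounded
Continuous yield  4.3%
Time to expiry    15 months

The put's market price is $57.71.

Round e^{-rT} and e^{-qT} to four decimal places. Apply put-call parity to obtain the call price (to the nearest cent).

exp(−qT) = exp(−0.043·1.25) = 0.9477;  exp(−rT) = exp(−0.05·1.25) = 0.9394
Put-call parity: C − P = S·e^(−qT) − K·e^(−rT) = 420·0.9477 − 390·0.9394 = 398.0340 − 366.3660 = 31.6680
C = P + (C − P) = 57.71 + (31.6680) = 89.3780

$89.38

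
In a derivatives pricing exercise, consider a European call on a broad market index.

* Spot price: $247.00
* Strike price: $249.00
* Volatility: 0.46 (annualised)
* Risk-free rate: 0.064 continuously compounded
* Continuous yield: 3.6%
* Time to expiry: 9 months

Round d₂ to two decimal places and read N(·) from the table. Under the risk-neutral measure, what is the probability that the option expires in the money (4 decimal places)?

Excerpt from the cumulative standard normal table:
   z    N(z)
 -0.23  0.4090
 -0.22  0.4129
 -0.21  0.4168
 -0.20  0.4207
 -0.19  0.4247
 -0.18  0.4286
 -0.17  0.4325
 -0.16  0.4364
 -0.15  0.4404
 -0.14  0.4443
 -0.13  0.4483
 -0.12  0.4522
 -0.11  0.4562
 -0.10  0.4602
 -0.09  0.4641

0.4325

σ√T = 0.46·√0.75 = 0.3984
d₁ = [ln(247/249) + (0.064 − 0.036 + 0.46²/2)·0.75] / 0.3984 = [-0.0081 + 0.1003] / 0.3984 = 0.2317 ≈ 0.23
d₂ = d₁ − σ√T = 0.2317 − 0.3984 = -0.1667 ≈ -0.17
Pr(exercise) under Q = N(d₂) = 0.4325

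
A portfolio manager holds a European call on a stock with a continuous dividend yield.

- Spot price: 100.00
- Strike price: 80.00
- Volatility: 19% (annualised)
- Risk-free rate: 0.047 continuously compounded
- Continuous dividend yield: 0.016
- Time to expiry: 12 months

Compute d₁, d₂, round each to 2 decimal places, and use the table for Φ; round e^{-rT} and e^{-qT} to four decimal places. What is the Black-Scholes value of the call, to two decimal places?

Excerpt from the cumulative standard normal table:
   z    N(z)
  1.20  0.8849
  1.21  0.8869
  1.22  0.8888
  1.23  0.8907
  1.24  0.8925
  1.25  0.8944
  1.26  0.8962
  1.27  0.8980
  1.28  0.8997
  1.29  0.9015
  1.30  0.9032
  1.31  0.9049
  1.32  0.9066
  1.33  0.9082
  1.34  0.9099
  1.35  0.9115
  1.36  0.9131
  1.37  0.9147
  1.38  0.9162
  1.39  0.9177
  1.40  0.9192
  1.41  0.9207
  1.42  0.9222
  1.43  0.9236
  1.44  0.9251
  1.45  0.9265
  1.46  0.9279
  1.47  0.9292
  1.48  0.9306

22.77

σ√T = 0.19 × 1.0000 = 0.1900
ln(S/K) + (r − q + σ²/2)T = ln(100/80) + (0.047 − 0.016 + 0.19²/2)·1 = 0.2231 + 0.0490 = 0.2722
d₁ = 0.2722 / 0.1900 = 1.4326 ⇒ 1.43
d₂ = d₁ − σ√T = 1.4326 − 0.1900 = 1.2426 ⇒ 1.24
exp(−qT) = exp(−0.016·1) = 0.9841;  exp(−rT) = exp(−0.047·1) = 0.9541
C = 100·0.9841·N(1.43) − 80·0.9541·N(1.24) = 100·0.9841·0.9236 − 80·0.9541·0.8925 = 90.8915 − 68.1227 = 22.7687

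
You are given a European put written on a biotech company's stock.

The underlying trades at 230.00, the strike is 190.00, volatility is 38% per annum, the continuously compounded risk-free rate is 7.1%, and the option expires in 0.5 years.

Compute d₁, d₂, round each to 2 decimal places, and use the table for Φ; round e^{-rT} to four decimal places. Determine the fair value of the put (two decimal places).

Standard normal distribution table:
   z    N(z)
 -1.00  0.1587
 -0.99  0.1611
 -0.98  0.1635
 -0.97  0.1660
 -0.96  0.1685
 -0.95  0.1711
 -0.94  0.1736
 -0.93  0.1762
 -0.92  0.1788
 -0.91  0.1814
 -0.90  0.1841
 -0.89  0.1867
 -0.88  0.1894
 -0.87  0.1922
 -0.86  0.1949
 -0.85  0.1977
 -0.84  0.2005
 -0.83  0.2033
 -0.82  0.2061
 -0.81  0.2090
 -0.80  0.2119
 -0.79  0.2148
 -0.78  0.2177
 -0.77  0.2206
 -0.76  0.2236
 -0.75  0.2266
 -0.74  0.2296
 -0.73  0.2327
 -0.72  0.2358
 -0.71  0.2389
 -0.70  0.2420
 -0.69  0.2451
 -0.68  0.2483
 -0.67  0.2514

6.20

σ√T = 0.38·√0.5 = 0.2687
d₁ = [ln(230/190) + (0.071 + 0.38²/2)·0.5] / 0.2687 = [0.1911 + 0.0716] / 0.2687 = 0.9775 ⇒ 0.98
d₂ = d₁ − σ√T = 0.9775 − 0.2687 = 0.7088 ⇒ 0.71
e^(−rT) = e^(−0.071·0.5) = 0.9651
N(−d₂) = N(-0.71) = 0.2389;  N(−d₁) = N(-0.98) = 0.1635
P = 190·0.9651·0.2389 − 230·0.1635 = 43.8069 − 37.6050 = 6.2019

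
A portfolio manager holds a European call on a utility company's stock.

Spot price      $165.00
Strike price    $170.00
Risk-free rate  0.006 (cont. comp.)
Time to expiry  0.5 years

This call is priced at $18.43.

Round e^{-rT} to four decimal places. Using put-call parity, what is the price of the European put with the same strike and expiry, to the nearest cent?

e^(−rT) = e^(−0.006·0.5) = 0.9970
Put-call parity: C − P = S − K·e^(−rT) = 165 − 170·0.9970 = 165 − 169.4900 = -4.4900
P = C − (C − P) = 18.43 − (-4.4900) = 22.9200

$22.92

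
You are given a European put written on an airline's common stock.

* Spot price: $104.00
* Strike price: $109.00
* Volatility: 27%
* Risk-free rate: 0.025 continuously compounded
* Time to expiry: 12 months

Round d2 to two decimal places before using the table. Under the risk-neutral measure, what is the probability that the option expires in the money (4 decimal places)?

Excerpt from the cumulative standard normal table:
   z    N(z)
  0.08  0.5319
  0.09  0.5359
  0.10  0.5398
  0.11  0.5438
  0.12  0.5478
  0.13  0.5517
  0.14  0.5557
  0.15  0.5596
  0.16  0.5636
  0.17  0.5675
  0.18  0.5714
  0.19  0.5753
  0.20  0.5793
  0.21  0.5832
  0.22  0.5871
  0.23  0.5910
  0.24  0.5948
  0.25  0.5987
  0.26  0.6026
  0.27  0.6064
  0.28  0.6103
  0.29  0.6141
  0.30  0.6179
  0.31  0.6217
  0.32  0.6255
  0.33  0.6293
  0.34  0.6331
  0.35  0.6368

0.5871

σ√T = 0.27·√1 = 0.2700
d₁ = [ln(104/109) + (0.025 + 0.27²/2)·1] / 0.2700 = [-0.0470 + 0.0615] / 0.2700 = 0.0537 which rounds to 0.05
d₂ = d₁ − σ√T = 0.0537 − 0.2700 = -0.2163 which rounds to -0.22
Pr(exercise) under Q = N(−d₂) = N(0.22) = 0.5871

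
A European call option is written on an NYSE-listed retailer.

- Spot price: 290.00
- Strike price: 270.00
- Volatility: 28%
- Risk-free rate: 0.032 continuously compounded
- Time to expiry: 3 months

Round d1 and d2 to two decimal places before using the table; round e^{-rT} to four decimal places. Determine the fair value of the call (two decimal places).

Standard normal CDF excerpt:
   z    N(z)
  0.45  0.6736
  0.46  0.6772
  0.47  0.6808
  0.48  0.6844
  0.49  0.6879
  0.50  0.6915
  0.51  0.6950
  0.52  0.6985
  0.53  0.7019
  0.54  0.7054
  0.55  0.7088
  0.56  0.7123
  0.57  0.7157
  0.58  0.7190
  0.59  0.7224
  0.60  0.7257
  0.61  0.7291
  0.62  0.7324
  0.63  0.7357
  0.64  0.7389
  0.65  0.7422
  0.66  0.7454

T = 0.25;  σ√T = 0.1400
d₁ = [ln(290/270) + (0.032 + ½·0.28²)·0.25] / (σ√T) = (0.0715 + 0.0178) / 0.1400 = 0.6376 which rounds to 0.64
d₂ = 0.6376 − 0.1400 = 0.4976 which rounds to 0.50
exp(−rT) = exp(−0.032·0.25) = 0.9920
N(d₁) = N(0.64) = 0.7389;  N(d₂) = N(0.50) = 0.6915
C = 290·0.7389 − 270·0.9920·0.6915 = 214.2810 − 185.2114 = 29.0696

29.07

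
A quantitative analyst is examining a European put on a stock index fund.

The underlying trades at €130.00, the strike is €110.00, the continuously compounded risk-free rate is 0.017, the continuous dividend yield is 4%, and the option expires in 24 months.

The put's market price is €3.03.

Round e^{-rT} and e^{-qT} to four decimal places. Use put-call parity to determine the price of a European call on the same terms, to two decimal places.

exp(−qT) = exp(−0.04·2) = 0.9231;  exp(−rT) = exp(−0.017·2) = 0.9666
Put-call parity: C − P = S·e^(−qT) − K·e^(−rT) = 130·0.9231 − 110·0.9666 = 120.0030 − 106.3260 = 13.6770
C = P + (C − P) = 3.03 + (13.6770) = 16.7070

€16.71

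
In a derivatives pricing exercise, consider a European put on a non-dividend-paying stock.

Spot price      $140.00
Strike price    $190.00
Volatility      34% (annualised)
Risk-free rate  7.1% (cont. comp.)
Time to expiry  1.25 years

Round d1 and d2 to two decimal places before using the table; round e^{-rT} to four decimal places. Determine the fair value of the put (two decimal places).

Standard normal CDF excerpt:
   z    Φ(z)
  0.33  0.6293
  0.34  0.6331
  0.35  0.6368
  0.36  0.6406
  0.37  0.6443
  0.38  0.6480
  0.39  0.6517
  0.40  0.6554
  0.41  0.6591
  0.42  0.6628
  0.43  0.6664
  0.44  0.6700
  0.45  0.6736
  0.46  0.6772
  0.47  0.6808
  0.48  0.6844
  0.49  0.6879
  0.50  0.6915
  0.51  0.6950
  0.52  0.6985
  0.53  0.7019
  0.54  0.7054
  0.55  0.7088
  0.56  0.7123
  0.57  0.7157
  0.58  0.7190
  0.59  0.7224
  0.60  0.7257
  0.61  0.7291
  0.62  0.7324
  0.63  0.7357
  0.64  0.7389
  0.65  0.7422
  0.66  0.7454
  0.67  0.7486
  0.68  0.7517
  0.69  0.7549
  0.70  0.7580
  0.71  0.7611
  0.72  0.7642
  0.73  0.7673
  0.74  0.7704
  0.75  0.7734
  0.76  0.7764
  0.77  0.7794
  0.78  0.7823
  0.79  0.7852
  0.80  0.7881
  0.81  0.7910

$44.27

T = 1.25;  σ√T = 0.3801
d₁ = [ln(140/190) + (0.071 + 0.34²/2)·1.25] / 0.3801 = [-0.3054 + 0.1610] / 0.3801 = -0.3798 which rounds to -0.38
d₂ = d₁ − σ√T = -0.3798 − 0.3801 = -0.7600 which rounds to -0.76
e^(−rT) = e^(−0.071·1.25) = 0.9151
N(−d₂) = N(0.76) = 0.7764;  N(−d₁) = N(0.38) = 0.6480
P = 190·0.9151·0.7764 − 140·0.6480 = 134.9919 − 90.7200 = 44.2719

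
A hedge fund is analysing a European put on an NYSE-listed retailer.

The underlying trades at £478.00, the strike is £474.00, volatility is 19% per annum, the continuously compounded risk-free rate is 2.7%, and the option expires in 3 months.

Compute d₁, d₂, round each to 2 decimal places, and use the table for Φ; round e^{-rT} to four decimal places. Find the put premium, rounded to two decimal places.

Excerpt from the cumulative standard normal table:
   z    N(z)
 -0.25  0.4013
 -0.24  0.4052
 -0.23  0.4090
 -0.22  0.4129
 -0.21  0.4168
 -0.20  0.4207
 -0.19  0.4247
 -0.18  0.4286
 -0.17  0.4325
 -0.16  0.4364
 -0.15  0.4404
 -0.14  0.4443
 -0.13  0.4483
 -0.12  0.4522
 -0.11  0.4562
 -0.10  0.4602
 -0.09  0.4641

σ√T = 0.19·√0.25 = 0.0950
d₁ = [ln(478/474) + (0.027 + 0.19²/2)·0.25] / 0.0950 = [0.0084 + 0.0113] / 0.0950 = 0.2070 which rounds to 0.21
d₂ = d₁ − σ√T = 0.2070 − 0.0950 = 0.1120 which rounds to 0.11
exp(−rT) = exp(−0.027·0.25) = 0.9933
N(−d₂) = N(-0.11) = 0.4562;  N(−d₁) = N(-0.21) = 0.4168
P = 474·0.9933·0.4562 − 478·0.4168 = 214.7900 − 199.2304 = 15.5596

£15.56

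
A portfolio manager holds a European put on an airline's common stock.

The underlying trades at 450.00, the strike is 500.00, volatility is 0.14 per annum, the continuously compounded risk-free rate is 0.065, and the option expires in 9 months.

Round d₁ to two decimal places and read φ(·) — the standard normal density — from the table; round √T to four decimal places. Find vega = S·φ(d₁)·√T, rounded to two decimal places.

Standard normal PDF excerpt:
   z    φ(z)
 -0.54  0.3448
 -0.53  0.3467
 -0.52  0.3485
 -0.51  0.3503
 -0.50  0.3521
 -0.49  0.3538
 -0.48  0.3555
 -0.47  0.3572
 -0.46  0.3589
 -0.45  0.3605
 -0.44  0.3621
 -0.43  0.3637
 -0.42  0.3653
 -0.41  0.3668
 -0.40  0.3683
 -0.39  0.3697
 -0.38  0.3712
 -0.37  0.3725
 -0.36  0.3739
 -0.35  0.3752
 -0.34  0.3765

T = 0.75;  σ√T = 0.1212
d₁ = [ln(450/500) + (0.065 + 0.14²/2)·0.75] / 0.1212 = [-0.1054 + 0.0561] / 0.1212 = -0.4063 ⇒ -0.41
√T = √0.75 = 0.8660
φ(d₁) = φ(-0.41) = 0.3668
vega = S·φ(d₁)·√T = 450·0.3668·0.8660 = 142.9420

142.94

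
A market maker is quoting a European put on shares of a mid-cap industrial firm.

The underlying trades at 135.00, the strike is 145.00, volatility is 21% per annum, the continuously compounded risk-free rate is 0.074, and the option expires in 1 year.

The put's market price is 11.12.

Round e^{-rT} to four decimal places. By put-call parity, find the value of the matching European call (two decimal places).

11.46

e^(−rT) = e^(−0.074·1) = 0.9287
Put-call parity: C − P = S − K·e^(−rT) = 135 − 145·0.9287 = 135 − 134.6615 = 0.3385
C = P + (C − P) = 11.12 + (0.3385) = 11.4585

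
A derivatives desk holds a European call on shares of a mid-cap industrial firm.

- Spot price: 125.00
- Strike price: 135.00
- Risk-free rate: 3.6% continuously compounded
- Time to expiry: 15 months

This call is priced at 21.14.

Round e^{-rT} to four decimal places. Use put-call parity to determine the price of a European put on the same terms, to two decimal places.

25.20

exp(−rT) = exp(−0.036·1.25) = 0.9560
Put-call parity: C − P = S − K·e^(−rT) = 125 − 135·0.9560 = 125 − 129.0600 = -4.0600
P = C − (C − P) = 21.14 − (-4.0600) = 25.2000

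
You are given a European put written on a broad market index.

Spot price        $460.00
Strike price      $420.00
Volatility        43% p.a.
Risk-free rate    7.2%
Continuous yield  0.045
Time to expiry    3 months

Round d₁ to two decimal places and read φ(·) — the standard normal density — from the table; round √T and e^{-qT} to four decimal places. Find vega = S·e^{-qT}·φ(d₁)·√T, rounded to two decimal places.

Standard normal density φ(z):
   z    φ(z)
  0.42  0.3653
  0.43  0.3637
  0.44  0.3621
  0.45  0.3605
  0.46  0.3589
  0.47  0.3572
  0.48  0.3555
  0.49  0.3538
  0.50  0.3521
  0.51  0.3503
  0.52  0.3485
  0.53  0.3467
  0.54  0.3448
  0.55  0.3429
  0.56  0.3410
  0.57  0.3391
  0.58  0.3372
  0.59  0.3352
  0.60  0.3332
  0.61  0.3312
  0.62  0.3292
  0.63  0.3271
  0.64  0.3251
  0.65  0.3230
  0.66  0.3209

σ√T = 0.43·√0.25 = 0.2150
ln(S/K) + (r − q + σ²/2)T = ln(460/420) + (0.072 − 0.045 + 0.43²/2)·0.25 = 0.0910 + 0.0299 = 0.1208
d₁ = 0.1208 / 0.2150 = 0.5620 ≈ 0.56
√T = √0.25 = 0.5000
φ(d₁) = φ(0.56) = 0.3410
e^(−qT) = e^(−0.045·0.25) = 0.9888
vega = S·e^(−qT)·φ(d₁)·√T = 460·0.9888·0.3410·0.5000 = 77.5516
(Call and put vega coincide under Black-Scholes.)

77.55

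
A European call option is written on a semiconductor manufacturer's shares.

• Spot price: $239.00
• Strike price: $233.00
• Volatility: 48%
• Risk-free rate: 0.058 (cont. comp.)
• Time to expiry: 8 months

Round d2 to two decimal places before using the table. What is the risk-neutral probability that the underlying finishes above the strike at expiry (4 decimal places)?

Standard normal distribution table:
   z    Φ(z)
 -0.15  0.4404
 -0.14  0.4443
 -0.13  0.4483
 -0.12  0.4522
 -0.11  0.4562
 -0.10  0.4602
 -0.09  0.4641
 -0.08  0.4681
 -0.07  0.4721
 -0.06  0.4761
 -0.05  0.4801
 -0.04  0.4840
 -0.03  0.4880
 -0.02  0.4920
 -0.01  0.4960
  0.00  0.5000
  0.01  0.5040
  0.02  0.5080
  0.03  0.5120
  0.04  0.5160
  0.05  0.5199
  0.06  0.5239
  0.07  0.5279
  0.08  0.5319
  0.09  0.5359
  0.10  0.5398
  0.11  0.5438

0.4880

σ√T = 0.48·√0.6667 = 0.3919
d₁ = [ln(239/233) + (0.058 + 0.48²/2)·0.6667] / 0.3919 = [0.0254 + 0.1155] / 0.3919 = 0.3595 ⇒ 0.36
d₂ = d₁ − σ√T = 0.3595 − 0.3919 = -0.0324 ⇒ -0.03
Risk-neutral Pr[S_T > K] = N(d₂) = N(-0.03) = 0.4880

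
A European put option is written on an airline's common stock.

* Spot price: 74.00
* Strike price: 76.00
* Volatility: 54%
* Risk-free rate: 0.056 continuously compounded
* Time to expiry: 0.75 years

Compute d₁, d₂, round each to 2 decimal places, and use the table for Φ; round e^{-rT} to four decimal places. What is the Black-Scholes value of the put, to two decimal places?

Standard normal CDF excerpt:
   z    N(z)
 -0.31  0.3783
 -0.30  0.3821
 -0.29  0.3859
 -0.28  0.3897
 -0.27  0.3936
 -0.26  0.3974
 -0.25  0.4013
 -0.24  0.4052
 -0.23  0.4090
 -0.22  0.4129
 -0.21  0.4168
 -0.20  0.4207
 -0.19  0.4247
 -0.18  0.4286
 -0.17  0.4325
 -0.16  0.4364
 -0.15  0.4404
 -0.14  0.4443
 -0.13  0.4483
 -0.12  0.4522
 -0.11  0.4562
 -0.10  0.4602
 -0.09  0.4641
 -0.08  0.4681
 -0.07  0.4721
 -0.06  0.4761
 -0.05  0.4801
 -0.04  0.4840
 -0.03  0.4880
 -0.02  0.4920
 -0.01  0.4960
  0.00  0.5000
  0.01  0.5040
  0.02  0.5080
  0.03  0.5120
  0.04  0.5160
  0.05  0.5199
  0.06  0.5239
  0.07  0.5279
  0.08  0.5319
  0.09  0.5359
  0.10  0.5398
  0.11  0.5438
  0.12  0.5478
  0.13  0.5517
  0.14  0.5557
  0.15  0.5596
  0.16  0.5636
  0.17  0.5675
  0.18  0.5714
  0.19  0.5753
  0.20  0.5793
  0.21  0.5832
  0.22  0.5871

σ√T = 0.54 × 0.8660 = 0.4677
d₁ = [ln(74/76) + (0.056 + ½·0.54²)·0.75] / (σ√T) = (-0.0267 + 0.1514) / 0.4677 = 0.2666 → 0.27
d₂ = 0.2666 − 0.4677 = -0.2010 → -0.20
e^(−rT) = e^(−0.056·0.75) = 0.9589
N(−d₂) = N(0.20) = 0.5793;  N(−d₁) = N(-0.27) = 0.3936
P = 76·0.9589·0.5793 − 74·0.3936 = 42.2173 − 29.1264 = 13.0909

13.09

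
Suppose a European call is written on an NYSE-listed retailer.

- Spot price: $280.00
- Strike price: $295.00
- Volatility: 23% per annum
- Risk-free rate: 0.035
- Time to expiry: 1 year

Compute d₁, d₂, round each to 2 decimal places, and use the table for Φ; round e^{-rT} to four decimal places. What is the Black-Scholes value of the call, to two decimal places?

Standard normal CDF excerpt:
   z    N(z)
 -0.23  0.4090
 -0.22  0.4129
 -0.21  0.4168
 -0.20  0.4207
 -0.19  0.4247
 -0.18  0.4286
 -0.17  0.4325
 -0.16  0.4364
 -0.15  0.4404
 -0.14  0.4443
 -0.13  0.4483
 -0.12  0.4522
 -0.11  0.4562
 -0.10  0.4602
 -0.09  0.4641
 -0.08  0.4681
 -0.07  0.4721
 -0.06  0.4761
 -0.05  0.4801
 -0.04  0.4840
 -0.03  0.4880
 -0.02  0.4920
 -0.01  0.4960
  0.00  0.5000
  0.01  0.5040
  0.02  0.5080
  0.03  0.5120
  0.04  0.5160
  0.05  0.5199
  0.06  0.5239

σ√T = 0.23 × 1.0000 = 0.2300
d₁ = [ln(280/295) + (0.035 + 0.23²/2)·1] / 0.2300 = [-0.0522 + 0.0615] / 0.2300 = 0.0403 ≈ 0.04
d₂ = d₁ − σ√T = 0.0403 − 0.2300 = -0.1897 ≈ -0.19
exp(−rT) = exp(−0.035·1) = 0.9656
N(d₁) = N(0.04) = 0.5160;  N(d₂) = N(-0.19) = 0.4247
C = 280·0.5160 − 295·0.9656·0.4247 = 144.4800 − 120.9766 = 23.5034

$23.50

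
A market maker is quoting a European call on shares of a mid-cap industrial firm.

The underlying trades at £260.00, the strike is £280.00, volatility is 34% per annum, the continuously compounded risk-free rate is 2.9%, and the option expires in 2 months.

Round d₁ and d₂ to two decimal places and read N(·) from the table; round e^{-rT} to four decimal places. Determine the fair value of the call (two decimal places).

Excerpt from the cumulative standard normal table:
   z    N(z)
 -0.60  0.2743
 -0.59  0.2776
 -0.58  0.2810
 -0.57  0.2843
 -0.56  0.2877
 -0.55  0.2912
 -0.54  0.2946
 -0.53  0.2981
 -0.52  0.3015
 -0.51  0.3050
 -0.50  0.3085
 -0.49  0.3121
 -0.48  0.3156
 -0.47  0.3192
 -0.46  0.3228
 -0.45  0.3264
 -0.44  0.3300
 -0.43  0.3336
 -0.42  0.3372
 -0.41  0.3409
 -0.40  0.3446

T = 0.1667;  σ√T = 0.1388
ln(S/K) + (r + σ²/2)T = ln(260/280) + (0.029 + 0.34²/2)·0.1667 = -0.0741 + 0.0145 = -0.0596
d₁ = -0.0596 / 0.1388 = -0.4297 → -0.43
d₂ = d₁ − σ√T = -0.4297 − 0.1388 = -0.5685 → -0.57
exp(−rT) = exp(−0.029·0.1667) = 0.9952
N(d₁) = N(-0.43) = 0.3336;  N(d₂) = N(-0.57) = 0.2843
C = 260·0.3336 − 280·0.9952·0.2843 = 86.7360 − 79.2219 = 7.5141

£7.51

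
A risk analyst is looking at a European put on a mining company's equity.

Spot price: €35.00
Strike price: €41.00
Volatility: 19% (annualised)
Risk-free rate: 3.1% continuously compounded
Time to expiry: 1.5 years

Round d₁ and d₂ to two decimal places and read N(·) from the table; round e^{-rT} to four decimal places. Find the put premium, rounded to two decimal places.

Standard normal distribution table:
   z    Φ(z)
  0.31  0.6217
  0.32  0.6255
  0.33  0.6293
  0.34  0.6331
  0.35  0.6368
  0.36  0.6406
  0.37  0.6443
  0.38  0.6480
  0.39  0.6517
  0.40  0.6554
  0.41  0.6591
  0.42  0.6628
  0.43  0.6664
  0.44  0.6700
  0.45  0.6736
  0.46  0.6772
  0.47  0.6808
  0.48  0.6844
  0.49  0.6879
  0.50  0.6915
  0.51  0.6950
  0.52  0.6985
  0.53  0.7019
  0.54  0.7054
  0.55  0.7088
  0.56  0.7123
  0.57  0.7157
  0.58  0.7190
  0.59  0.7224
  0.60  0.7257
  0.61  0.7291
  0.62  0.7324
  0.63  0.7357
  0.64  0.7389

€5.98

σ√T = 0.19·√1.5 = 0.2327
d₁ = [ln(35/41) + (0.031 + ½·0.19²)·1.5] / (σ√T) = (-0.1582 + 0.0736) / 0.2327 = -0.3638 ≈ -0.36
d₂ = -0.3638 − 0.2327 = -0.5965 ≈ -0.60
exp(−rT) = exp(−0.031·1.5) = 0.9546
P = 41·0.9546·N(0.60) − 35·N(0.36) = 41·0.9546·0.7257 − 35·0.6406 = 28.4029 − 22.4210 = 5.9819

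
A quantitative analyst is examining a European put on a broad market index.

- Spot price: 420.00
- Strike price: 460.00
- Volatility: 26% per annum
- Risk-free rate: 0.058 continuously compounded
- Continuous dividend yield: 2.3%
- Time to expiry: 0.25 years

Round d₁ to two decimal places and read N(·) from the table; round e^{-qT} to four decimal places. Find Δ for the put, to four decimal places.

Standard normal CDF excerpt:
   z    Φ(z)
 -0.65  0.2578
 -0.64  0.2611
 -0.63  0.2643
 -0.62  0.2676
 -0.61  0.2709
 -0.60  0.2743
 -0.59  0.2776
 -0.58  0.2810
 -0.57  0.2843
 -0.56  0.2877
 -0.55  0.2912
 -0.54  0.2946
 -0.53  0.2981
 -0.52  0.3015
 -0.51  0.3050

-0.7116

σ√T = 0.26·√0.25 = 0.1300
d₁ = [ln(420/460) + (0.058 − 0.023 + ½·0.26²)·0.25] / (σ√T) = (-0.0910 + 0.0172) / 0.1300 = -0.5675 which rounds to -0.57
N(d₁) = N(-0.57) = 0.2843
Δ_put = exp(−qT)·(N(d₁) − 1) = 0.9943·(0.2843 − 1) = -0.7116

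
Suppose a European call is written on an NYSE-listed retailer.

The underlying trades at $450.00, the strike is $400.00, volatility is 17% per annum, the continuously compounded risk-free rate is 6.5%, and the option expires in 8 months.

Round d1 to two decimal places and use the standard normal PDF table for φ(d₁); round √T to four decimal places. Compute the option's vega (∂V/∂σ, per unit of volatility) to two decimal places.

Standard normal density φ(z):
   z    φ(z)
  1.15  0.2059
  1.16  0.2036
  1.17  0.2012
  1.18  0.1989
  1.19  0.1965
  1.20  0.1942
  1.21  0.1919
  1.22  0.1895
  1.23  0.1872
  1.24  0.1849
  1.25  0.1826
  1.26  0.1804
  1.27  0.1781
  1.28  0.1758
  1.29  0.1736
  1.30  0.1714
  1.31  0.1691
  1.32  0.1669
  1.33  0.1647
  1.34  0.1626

68.78

T = 0.6667;  σ√T = 0.1388
d₁ = [ln(450/400) + (0.065 + ½·0.17²)·0.6667] / (σ√T) = (0.1178 + 0.0530) / 0.1388 = 1.2301 which rounds to 1.23
√T = √0.6667 = 0.8165
φ(d₁) = φ(1.23) = 0.1872
vega = S·φ(d₁)·√T = 450·0.1872·0.8165 = 68.7820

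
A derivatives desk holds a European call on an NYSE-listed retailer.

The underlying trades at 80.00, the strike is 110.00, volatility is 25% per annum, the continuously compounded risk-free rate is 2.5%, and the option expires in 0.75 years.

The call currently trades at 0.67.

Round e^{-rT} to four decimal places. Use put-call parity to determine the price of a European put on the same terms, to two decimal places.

28.62

exp(−rT) = exp(−0.025·0.75) = 0.9814
Put-call parity: C − P = S − K·e^(−rT) = 80 − 110·0.9814 = 80 − 107.9540 = -27.9540
P = C − (C − P) = 0.67 − (-27.9540) = 28.6240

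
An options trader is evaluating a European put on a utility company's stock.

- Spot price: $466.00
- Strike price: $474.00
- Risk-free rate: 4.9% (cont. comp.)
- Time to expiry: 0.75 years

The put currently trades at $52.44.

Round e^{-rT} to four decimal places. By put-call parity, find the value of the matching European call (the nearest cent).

e^(−rT) = e^(−0.049·0.75) = 0.9639
Put-call parity: C − P = S − K·e^(−rT) = 466 − 474·0.9639 = 466 − 456.8886 = 9.1114
C = P + (C − P) = 52.44 + (9.1114) = 61.5514

$61.55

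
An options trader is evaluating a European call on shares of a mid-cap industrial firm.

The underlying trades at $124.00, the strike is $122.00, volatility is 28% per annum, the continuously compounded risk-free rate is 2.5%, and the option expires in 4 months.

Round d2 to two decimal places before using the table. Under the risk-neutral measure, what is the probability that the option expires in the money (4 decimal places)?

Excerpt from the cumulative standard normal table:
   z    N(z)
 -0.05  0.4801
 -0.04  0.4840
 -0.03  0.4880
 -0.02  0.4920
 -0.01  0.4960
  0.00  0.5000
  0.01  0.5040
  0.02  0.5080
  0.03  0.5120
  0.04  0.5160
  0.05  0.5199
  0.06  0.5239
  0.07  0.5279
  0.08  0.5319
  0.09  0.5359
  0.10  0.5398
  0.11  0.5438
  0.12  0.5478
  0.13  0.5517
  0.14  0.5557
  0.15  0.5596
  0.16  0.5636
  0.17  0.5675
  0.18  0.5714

σ√T = 0.28·√0.3333 = 0.1617
d₁ = [ln(124/122) + (0.025 + ½·0.28²)·0.3333] / (σ√T) = (0.0163 + 0.0214) / 0.1617 = 0.2330 → 0.23
d₂ = 0.2330 − 0.1617 = 0.0713 → 0.07
Pr(exercise) under Q = N(d₂) = 0.5279

0.5279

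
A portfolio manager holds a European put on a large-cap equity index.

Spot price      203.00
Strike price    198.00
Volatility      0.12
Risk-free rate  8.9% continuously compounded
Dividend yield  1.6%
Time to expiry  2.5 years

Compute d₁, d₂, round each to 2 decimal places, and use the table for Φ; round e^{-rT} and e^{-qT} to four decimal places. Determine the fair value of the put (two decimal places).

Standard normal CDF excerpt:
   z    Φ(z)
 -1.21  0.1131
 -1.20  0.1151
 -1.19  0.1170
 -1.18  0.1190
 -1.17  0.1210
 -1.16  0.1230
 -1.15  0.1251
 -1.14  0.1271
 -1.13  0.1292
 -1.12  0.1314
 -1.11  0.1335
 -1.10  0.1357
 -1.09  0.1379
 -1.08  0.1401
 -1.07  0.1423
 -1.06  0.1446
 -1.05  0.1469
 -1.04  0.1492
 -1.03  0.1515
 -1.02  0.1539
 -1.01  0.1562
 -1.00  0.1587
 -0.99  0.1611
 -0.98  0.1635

σ√T = 0.12 × 1.5811 = 0.1897
d₁ = [ln(203/198) + (0.089 − 0.016 + 0.12²/2)·2.5] / 0.1897 = [0.0249 + 0.2005] / 0.1897 = 1.1882 ≈ 1.19
d₂ = d₁ − σ√T = 1.1882 − 0.1897 = 0.9984 ≈ 1.00
exp(−qT) = exp(−0.016·2.5) = 0.9608;  exp(−rT) = exp(−0.089·2.5) = 0.8005
N(−d₂) = N(-1.00) = 0.1587;  N(−d₁) = N(-1.19) = 0.1170
P = 198·0.8005·0.1587 − 203·0.9608·0.1170 = 25.1538 − 22.8200 = 2.3338

2.33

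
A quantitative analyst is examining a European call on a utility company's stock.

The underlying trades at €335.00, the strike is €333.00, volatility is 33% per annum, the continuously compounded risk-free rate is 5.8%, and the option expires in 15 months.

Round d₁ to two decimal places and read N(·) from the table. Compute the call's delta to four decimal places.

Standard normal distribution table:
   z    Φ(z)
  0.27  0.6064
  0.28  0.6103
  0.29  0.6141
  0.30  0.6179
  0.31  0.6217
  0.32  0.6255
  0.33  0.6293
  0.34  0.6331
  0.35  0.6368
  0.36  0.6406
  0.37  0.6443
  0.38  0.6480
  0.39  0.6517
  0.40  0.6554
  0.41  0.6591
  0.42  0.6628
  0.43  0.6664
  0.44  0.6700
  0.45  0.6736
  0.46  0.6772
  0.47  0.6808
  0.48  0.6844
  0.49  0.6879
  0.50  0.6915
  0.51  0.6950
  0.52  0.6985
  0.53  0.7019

T = 1.25;  σ√T = 0.3690
d₁ = [ln(335/333) + (0.058 + ½·0.33²)·1.25] / (σ√T) = (0.0060 + 0.1406) / 0.3690 = 0.3972 which rounds to 0.40
N(d₁) = N(0.40) = 0.6554
Δ_call = N(d₁) = 0.6554

0.6554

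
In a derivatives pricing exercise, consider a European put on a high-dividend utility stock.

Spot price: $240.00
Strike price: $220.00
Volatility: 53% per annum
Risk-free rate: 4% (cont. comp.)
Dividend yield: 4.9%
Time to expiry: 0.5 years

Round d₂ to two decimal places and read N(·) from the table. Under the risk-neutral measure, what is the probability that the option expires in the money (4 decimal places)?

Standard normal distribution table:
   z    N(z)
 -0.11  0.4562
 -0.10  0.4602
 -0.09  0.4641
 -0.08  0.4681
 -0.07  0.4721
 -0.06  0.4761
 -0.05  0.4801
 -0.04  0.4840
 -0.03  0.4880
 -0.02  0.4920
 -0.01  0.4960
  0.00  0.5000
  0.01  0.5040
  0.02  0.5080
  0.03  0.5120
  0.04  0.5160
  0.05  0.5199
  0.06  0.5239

σ√T = 0.53·√0.5 = 0.3748
d₁ = [ln(240/220) + (0.04 − 0.049 + ½·0.53²)·0.5] / (σ√T) = (0.0870 + 0.0657) / 0.3748 = 0.4076 ⇒ 0.41
d₂ = 0.4076 − 0.3748 = 0.0328 ⇒ 0.03
Risk-neutral Pr[S_T < K] = N(−d₂) = N(-0.03) = 0.4880

0.4880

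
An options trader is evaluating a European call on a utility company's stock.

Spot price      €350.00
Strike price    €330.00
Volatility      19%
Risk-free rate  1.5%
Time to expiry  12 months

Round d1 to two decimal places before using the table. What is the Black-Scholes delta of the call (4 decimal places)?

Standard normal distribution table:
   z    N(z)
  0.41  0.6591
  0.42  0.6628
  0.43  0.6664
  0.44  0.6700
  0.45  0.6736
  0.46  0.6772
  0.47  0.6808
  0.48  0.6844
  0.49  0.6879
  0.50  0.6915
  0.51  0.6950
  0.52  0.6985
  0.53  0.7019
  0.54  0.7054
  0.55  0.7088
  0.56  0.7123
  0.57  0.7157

0.6844

σ√T = 0.19 × 1.0000 = 0.1900
d₁ = [ln(350/330) + (0.015 + ½·0.19²)·1] / (σ√T) = (0.0588 + 0.0330) / 0.1900 = 0.4836 which rounds to 0.48
N(d₁) = N(0.48) = 0.6844
Δ_call = N(d₁) = 0.6844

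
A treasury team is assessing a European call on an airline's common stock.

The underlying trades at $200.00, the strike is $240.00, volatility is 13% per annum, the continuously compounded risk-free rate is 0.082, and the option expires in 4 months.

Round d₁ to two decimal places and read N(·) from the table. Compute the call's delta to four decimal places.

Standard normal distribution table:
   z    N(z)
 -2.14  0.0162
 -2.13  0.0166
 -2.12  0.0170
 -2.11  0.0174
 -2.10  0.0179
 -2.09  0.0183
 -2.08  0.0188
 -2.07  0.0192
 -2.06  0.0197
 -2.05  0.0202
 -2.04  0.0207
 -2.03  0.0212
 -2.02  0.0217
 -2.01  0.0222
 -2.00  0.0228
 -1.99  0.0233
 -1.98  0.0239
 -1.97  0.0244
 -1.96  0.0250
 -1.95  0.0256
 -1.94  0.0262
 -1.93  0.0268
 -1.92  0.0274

T = 0.3333;  σ√T = 0.0751
d₁ = [ln(200/240) + (0.082 + ½·0.13²)·0.3333] / (σ√T) = (-0.1823 + 0.0301) / 0.0751 = -2.0275 ⇒ -2.03
N(d₁) = N(-2.03) = 0.0212
Δ_call = N(d₁) = 0.0212

0.0212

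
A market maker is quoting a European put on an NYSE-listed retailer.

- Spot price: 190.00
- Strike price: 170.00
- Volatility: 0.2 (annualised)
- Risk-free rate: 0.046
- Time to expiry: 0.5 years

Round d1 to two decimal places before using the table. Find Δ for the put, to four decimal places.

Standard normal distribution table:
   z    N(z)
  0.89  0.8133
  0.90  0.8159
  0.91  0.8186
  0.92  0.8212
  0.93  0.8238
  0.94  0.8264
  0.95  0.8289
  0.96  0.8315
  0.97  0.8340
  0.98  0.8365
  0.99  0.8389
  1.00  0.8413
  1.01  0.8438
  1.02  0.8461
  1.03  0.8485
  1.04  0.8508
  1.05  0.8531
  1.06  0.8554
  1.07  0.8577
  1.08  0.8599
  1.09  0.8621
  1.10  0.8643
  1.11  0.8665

-0.1539

T = 0.5;  σ√T = 0.1414
d₁ = [ln(190/170) + (0.046 + 0.2²/2)·0.5] / 0.1414 = [0.1112 + 0.0330] / 0.1414 = 1.0198 ≈ 1.02
N(d₁) = N(1.02) = 0.8461
Δ_put = N(d₁) − 1 = 0.8461 − 1 = -0.1539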